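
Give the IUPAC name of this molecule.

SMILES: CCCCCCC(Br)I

1-bromo-1-iodoheptane

The parent chain contains 7 carbons (heptane).
The numbering direction is chosen so that the substituent locant set {1,1} is lower than {7,7} at the first point of difference.
That gives a bromo group at C-1; an iodo group at C-1.
The substituents are ordered alphabetically, ignoring any di-/tri- multipliers.
Putting it together: 1-bromo-1-iodoheptane.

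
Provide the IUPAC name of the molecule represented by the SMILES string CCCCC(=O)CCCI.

1-iodooctan-4-one

The longest chain bearing the carbonyl is 8 carbons long (octane).
A ketone (C=O on an internal carbon) is the principal characteristic group, giving the suffix -one.
The numbering direction is chosen so that numbering from this end puts the carbonyl group at C-4 rather than C-5.
That gives the carbonyl at C-4; an iodo group at C-1.
Assembling the pieces gives 1-iodooctan-4-one.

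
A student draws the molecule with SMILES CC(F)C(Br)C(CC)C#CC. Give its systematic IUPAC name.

Counting along the main chain through the multiple bond gives 7 carbons: the parent is heptane.
A C≡C triple bond in the chain gives the infix -yne-.
The numbering direction is chosen so that numbering from this end puts the triple bond at C-2 rather than C-5.
That gives the triple bond between C-2 and C-3; a bromo group at C-5; an ethyl group at C-4; a fluoro group at C-6.
Substituent prefixes are cited in alphabetical order (multiplying prefixes like di-/tri- are ignored for ordering).
Assembling the pieces gives 5-bromo-4-ethyl-6-fluorohept-2-yne.

5-bromo-4-ethyl-6-fluorohept-2-yne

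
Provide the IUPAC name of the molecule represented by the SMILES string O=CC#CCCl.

The longest carbon chain that includes the –CHO group and the multiple bond has 4 carbons, so the parent hydride is butane.
The principal characteristic group is an aldehyde (terminal –CHO), named with the suffix -al.
There is one C≡C triple bond, indicated by the ending -yne.
Number the chain so that the aldehyde carbon is C-1 by definition.
This places the triple bond between C-2 and C-3; a chloro group at C-4.
Putting it together: 4-chlorobut-2-ynal.

4-chlorobut-2-ynal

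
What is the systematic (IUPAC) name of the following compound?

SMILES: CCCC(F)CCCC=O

5-fluorooctanal

The longest chain bearing the –CHO group is 8 carbons long (octane).
The highest-priority functional group is an aldehyde (terminal –CHO), so the name ends in -al.
Choose the numbering such that the aldehyde carbon is C-1 by definition.
This places a fluoro group at C-5.
Assembling the pieces gives 5-fluorooctanal.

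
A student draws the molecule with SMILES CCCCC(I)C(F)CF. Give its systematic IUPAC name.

1,2-difluoro-3-iodoheptane

The longest continuous carbon chain has 7 atoms, so the parent hydride is heptane.
Number the chain so that the substituent locant set {1,2,3} is lower than {5,6,7} at the first point of difference.
With this numbering: fluoro groups at C-1 and C-2; an iodo group at C-3.
Substituent prefixes are cited in alphabetical order (multiplying prefixes like di-/tri- are ignored for ordering).
Putting it together: 1,2-difluoro-3-iodoheptane.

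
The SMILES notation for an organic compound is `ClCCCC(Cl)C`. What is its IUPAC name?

The parent chain contains 5 carbons (pentane).
The numbering direction is chosen so that the substituent locant set {1,4} is lower than {2,5} at the first point of difference.
This places chloro groups at C-1 and C-4.
Putting it together: 1,4-dichloropentane.

1,4-dichloropentane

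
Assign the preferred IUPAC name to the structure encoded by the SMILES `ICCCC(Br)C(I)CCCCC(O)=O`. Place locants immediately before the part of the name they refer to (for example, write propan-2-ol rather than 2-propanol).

The longest chain bearing the –COOH group is 10 carbons long (decane).
The highest-priority functional group is a carboxylic acid (terminal –COOH), so the name ends in -oic acid.
The numbering direction is chosen so that the carboxylic acid carbon is C-1 by definition.
This places a bromo group at C-7; iodo groups at C-6 and C-10.
Substituent prefixes are cited in alphabetical order (multiplying prefixes like di-/tri- are ignored for ordering).
Putting it together: 7-bromo-6,10-diiododecanoic acid.

7-bromo-6,10-diiododecanoic acid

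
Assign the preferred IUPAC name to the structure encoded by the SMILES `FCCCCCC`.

The longest continuous carbon chain has 6 atoms, so the parent hydride is hexane.
The numbering direction is chosen so that the substituent locant set {1} is lower than {6} at the first point of difference.
With this numbering: a fluoro group at C-1.
Assembling the pieces gives 1-fluorohexane.

1-fluorohexane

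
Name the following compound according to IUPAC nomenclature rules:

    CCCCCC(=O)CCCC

The longest chain bearing the carbonyl is 10 carbons long (decane).
A ketone (C=O on an internal carbon) is the principal characteristic group, giving the suffix -one.
Choose the numbering such that numbering from this end puts the carbonyl group at C-5 rather than C-6.
This places the carbonyl at C-5.
Putting it together: decan-5-one.

decan-5-one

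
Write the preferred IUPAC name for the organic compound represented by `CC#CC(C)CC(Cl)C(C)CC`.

The longest carbon chain that includes the multiple bond has 9 carbons, so the parent hydride is nonane.
The chain contains a C≡C triple bond, so the unsaturation ending is -yne.
Choose the numbering such that numbering from this end puts the triple bond at C-2 rather than C-7.
That gives the triple bond between C-2 and C-3; a chloro group at C-6; methyl groups at C-4 and C-7.
Prefixes are listed alphabetically: chloro, methyl.
Putting it together: 6-chloro-4,7-dimethylnon-2-yne.

6-chloro-4,7-dimethylnon-2-yne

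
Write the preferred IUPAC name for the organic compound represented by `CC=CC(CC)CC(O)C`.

4-ethylhept-5-en-2-ol

The longest chain bearing the –OH group and the multiple bond is 7 carbons long (heptane).
The highest-priority functional group is an alcohol (–OH), so the name ends in -ol.
There is one C=C double bond, indicated by the ending -ene.
The numbering direction is chosen so that numbering from this end puts the hydroxyl group at C-2 rather than C-6.
This places the hydroxyl at C-2; the double bond between C-5 and C-6; an ethyl group at C-4.
The name is 4-ethylhept-5-en-2-ol.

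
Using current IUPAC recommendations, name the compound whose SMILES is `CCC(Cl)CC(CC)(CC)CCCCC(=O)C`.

The longest carbon chain that includes the carbonyl has 11 carbons, so the parent hydride is undecane.
A ketone (C=O on an internal carbon) is the principal characteristic group, giving the suffix -one.
The numbering direction is chosen so that numbering from this end puts the carbonyl group at C-2 rather than C-10.
With this numbering: the carbonyl at C-2; a chloro group at C-9; two ethyl groups at C-7.
The substituents are ordered alphabetically, ignoring any di-/tri- multipliers.
Putting it together: 9-chloro-7,7-diethylundecan-2-one.

9-chloro-7,7-diethylundecan-2-one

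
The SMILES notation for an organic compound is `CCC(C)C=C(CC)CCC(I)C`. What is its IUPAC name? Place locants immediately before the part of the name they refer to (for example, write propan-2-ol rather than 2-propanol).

Counting along the main chain through the multiple bond gives 9 carbons: the parent is nonane.
There is one C=C double bond, indicated by the ending -ene.
The numbering direction is chosen so that numbering from this end puts the double bond at C-4 rather than C-5.
This places the double bond between C-4 and C-5; an ethyl group at C-5; an iodo group at C-8; a methyl group at C-3.
The substituents are ordered alphabetically, ignoring any di-/tri- multipliers.
Putting it together: 5-ethyl-8-iodo-3-methylnon-4-ene.

5-ethyl-8-iodo-3-methylnon-4-ene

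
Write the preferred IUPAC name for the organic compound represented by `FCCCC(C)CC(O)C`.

7-fluoro-4-methylheptan-2-ol

Counting along the main chain through the –OH group gives 7 carbons: the parent is heptane.
The principal characteristic group is an alcohol (–OH), named with the suffix -ol.
Choose the numbering such that numbering from this end puts the hydroxyl group at C-2 rather than C-6.
With this numbering: the hydroxyl at C-2; a fluoro group at C-7; a methyl group at C-4.
The substituents are ordered alphabetically, ignoring any di-/tri- multipliers.
Putting it together: 7-fluoro-4-methylheptan-2-ol.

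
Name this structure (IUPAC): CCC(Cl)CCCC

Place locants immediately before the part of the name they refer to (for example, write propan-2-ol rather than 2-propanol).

The longest carbon chain is 7 atoms: the parent is heptane.
Choose the numbering such that the substituent locant set {3} is lower than {5} at the first point of difference.
That gives a chloro group at C-3.
Putting it together: 3-chloroheptane.

3-chloroheptane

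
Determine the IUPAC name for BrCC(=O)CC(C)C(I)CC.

1-bromo-5-iodo-4-methylheptan-2-one

Counting along the main chain through the carbonyl gives 7 carbons: the parent is heptane.
The highest-priority functional group is a ketone (C=O on an internal carbon), so the name ends in -one.
Number the chain so that numbering from this end puts the carbonyl group at C-2 rather than C-6.
With this numbering: the carbonyl at C-2; a bromo group at C-1; an iodo group at C-5; a methyl group at C-4.
The substituents are ordered alphabetically, ignoring any di-/tri- multipliers.
The name is 1-bromo-5-iodo-4-methylheptan-2-one.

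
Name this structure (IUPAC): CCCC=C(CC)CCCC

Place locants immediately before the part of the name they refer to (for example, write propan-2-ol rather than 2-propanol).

The longest carbon chain that includes the multiple bond has 9 carbons, so the parent hydride is nonane.
There is one C=C double bond, indicated by the ending -ene.
Choose the numbering such that numbering from this end puts the double bond at C-4 rather than C-5.
That gives the double bond between C-4 and C-5; an ethyl group at C-5.
Assembling the pieces gives 5-ethylnon-4-ene.

5-ethylnon-4-ene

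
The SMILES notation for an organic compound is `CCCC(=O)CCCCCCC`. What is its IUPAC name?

The longest chain bearing the carbonyl is 11 carbons long (undecane).
A ketone (C=O on an internal carbon) is the principal characteristic group, giving the suffix -one.
Number the chain so that numbering from this end puts the carbonyl group at C-4 rather than C-8.
That gives the carbonyl at C-4.
Putting it together: undecan-4-one.

undecan-4-one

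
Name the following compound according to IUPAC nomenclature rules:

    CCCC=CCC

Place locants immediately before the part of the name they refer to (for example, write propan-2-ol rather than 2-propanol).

The longest chain bearing the multiple bond is 7 carbons long (heptane).
The chain contains a C=C double bond, so the unsaturation ending is -ene.
Number the chain so that numbering from this end puts the double bond at C-3 rather than C-4.
This places the double bond between C-3 and C-4.
Putting it together: hept-3-ene.

hept-3-ene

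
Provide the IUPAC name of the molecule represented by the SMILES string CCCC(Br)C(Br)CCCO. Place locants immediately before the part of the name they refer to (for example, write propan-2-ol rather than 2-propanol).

Counting along the main chain through the –OH group gives 8 carbons: the parent is octane.
The principal characteristic group is an alcohol (–OH), named with the suffix -ol.
Choose the numbering such that numbering from this end puts the hydroxyl group at C-1 rather than C-8.
This places the hydroxyl at C-1; bromo groups at C-4 and C-5.
The name is 4,5-dibromooctan-1-ol.

4,5-dibromooctan-1-ol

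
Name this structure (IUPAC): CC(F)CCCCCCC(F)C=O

The longest carbon chain that includes the –CHO group has 10 carbons, so the parent hydride is decane.
The highest-priority functional group is an aldehyde (terminal –CHO), so the name ends in -al.
Number the chain so that the aldehyde carbon is C-1 by definition.
This places fluoro groups at C-2 and C-9.
Assembling the pieces gives 2,9-difluorodecanal.

2,9-difluorodecanal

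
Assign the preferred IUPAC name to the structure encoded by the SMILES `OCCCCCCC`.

The longest carbon chain that includes the –OH group has 7 carbons, so the parent hydride is heptane.
An alcohol (–OH) is the principal characteristic group, giving the suffix -ol.
The numbering direction is chosen so that numbering from this end puts the hydroxyl group at C-1 rather than C-7.
This places the hydroxyl at C-1.
Assembling the pieces gives heptan-1-ol.

heptan-1-ol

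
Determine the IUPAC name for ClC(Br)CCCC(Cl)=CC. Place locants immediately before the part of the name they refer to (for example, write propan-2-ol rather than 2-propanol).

7-bromo-3,7-dichlorohept-2-ene

The longest carbon chain that includes the multiple bond has 7 carbons, so the parent hydride is heptane.
The chain contains a C=C double bond, so the unsaturation ending is -ene.
Number the chain so that numbering from this end puts the double bond at C-2 rather than C-5.
That gives the double bond between C-2 and C-3; a bromo group at C-7; chloro groups at C-3 and C-7.
Prefixes are listed alphabetically: bromo, chloro.
The name is 7-bromo-3,7-dichlorohept-2-ene.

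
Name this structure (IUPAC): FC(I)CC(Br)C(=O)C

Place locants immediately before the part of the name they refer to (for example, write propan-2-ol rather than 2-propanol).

The longest carbon chain that includes the carbonyl has 5 carbons, so the parent hydride is pentane.
A ketone (C=O on an internal carbon) is the principal characteristic group, giving the suffix -one.
Choose the numbering such that numbering from this end puts the carbonyl group at C-2 rather than C-4.
That gives the carbonyl at C-2; a bromo group at C-3; a fluoro group at C-5; an iodo group at C-5.
Substituent prefixes are cited in alphabetical order (multiplying prefixes like di-/tri- are ignored for ordering).
The name is 3-bromo-5-fluoro-5-iodopentan-2-one.

3-bromo-5-fluoro-5-iodopentan-2-one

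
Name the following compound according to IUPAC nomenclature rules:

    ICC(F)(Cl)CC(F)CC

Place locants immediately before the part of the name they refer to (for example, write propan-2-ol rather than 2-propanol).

2-chloro-2,4-difluoro-1-iodohexane

The longest continuous carbon chain has 6 atoms, so the parent hydride is hexane.
Choose the numbering such that the substituent locant set {1,2,2,4} is lower than {3,5,5,6} at the first point of difference.
With this numbering: a chloro group at C-2; fluoro groups at C-2 and C-4; an iodo group at C-1.
The substituents are ordered alphabetically, ignoring any di-/tri- multipliers.
Putting it together: 2-chloro-2,4-difluoro-1-iodohexane.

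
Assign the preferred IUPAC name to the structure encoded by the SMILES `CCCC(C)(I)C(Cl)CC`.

3-chloro-4-iodo-4-methylheptane

The longest carbon chain is 7 atoms: the parent is heptane.
Number the chain so that the substituent locant set {3,4,4} is lower than {4,4,5} at the first point of difference.
With this numbering: a chloro group at C-3; an iodo group at C-4; a methyl group at C-4.
Substituent prefixes are cited in alphabetical order (multiplying prefixes like di-/tri- are ignored for ordering).
Putting it together: 3-chloro-4-iodo-4-methylheptane.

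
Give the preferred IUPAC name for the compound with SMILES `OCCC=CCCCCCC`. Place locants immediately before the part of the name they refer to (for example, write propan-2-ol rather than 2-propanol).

The longest carbon chain that includes the –OH group and the multiple bond has 10 carbons, so the parent hydride is decane.
An alcohol (–OH) is the principal characteristic group, giving the suffix -ol.
A C=C double bond in the chain gives the infix -ene-.
The numbering direction is chosen so that numbering from this end puts the hydroxyl group at C-1 rather than C-10.
That gives the hydroxyl at C-1; the double bond between C-3 and C-4.
The name is dec-3-en-1-ol.

dec-3-en-1-ol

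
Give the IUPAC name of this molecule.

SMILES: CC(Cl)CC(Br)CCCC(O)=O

5-bromo-7-chlorooctanoic acid

The longest carbon chain that includes the –COOH group has 8 carbons, so the parent hydride is octane.
A carboxylic acid (terminal –COOH) is the principal characteristic group, giving the suffix -oic acid.
Number the chain so that the carboxylic acid carbon is C-1 by definition.
This places a bromo group at C-5; a chloro group at C-7.
The substituents are ordered alphabetically, ignoring any di-/tri- multipliers.
Assembling the pieces gives 5-bromo-7-chlorooctanoic acid.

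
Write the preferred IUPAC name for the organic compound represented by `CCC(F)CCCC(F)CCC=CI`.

The longest carbon chain that includes the multiple bond has 11 carbons, so the parent hydride is undecane.
The chain contains a C=C double bond, so the unsaturation ending is -ene.
Number the chain so that numbering from this end puts the double bond at C-1 rather than C-10.
With this numbering: the double bond between C-1 and C-2; fluoro groups at C-5 and C-9; an iodo group at C-1.
Prefixes are listed alphabetically: fluoro, iodo.
The name is 5,9-difluoro-1-iodoundec-1-ene.

5,9-difluoro-1-iodoundec-1-ene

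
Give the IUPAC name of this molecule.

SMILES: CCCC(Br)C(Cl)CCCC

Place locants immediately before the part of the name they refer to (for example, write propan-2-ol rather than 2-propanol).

4-bromo-5-chlorononane

The parent chain contains 9 carbons (nonane).
Number the chain so that the substituent locant set {4,5} is lower than {5,6} at the first point of difference.
With this numbering: a bromo group at C-4; a chloro group at C-5.
The substituents are ordered alphabetically, ignoring any di-/tri- multipliers.
Assembling the pieces gives 4-bromo-5-chlorononane.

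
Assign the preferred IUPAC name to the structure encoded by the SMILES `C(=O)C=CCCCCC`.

oct-2-enal

The longest chain bearing the –CHO group and the multiple bond is 8 carbons long (octane).
An aldehyde (terminal –CHO) is the principal characteristic group, giving the suffix -al.
A C=C double bond in the chain gives the infix -ene-.
The numbering direction is chosen so that the aldehyde carbon is C-1 by definition.
That gives the double bond between C-2 and C-3.
Putting it together: oct-2-enal.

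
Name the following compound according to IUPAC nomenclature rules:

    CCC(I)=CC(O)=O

3-iodopent-2-enoic acid

The longest chain bearing the –COOH group and the multiple bond is 5 carbons long (pentane).
A carboxylic acid (terminal –COOH) is the principal characteristic group, giving the suffix -oic acid.
The chain contains a C=C double bond, so the unsaturation ending is -ene.
Choose the numbering such that the carboxylic acid carbon is C-1 by definition.
With this numbering: the double bond between C-2 and C-3; an iodo group at C-3.
The name is 3-iodopent-2-enoic acid.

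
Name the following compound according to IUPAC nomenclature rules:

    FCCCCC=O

The longest chain bearing the –CHO group is 5 carbons long (pentane).
The principal characteristic group is an aldehyde (terminal –CHO), named with the suffix -al.
Number the chain so that the aldehyde carbon is C-1 by definition.
That gives a fluoro group at C-5.
Assembling the pieces gives 5-fluoropentanal.

5-fluoropentanal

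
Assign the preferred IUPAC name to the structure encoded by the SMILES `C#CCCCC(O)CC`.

The longest carbon chain that includes the –OH group and the multiple bond has 8 carbons, so the parent hydride is octane.
The highest-priority functional group is an alcohol (–OH), so the name ends in -ol.
The chain contains a C≡C triple bond, so the unsaturation ending is -yne.
Number the chain so that numbering from this end puts the hydroxyl group at C-3 rather than C-6.
This places the hydroxyl at C-3; the triple bond between C-7 and C-8.
Putting it together: oct-7-yn-3-ol.

oct-7-yn-3-ol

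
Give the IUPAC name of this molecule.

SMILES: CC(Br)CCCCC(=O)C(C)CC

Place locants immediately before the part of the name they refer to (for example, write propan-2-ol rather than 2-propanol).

The longest chain bearing the carbonyl is 10 carbons long (decane).
A ketone (C=O on an internal carbon) is the principal characteristic group, giving the suffix -one.
The numbering direction is chosen so that numbering from this end puts the carbonyl group at C-4 rather than C-7.
This places the carbonyl at C-4; a bromo group at C-9; a methyl group at C-3.
The substituents are ordered alphabetically, ignoring any di-/tri- multipliers.
The name is 9-bromo-3-methyldecan-4-one.

9-bromo-3-methyldecan-4-one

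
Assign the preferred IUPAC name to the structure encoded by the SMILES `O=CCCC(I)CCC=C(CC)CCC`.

8-ethyl-4-iodoundec-7-enal

Counting along the main chain through the –CHO group and the multiple bond gives 11 carbons: the parent is undecane.
The highest-priority functional group is an aldehyde (terminal –CHO), so the name ends in -al.
A C=C double bond in the chain gives the infix -ene-.
The numbering direction is chosen so that the aldehyde carbon is C-1 by definition.
That gives the double bond between C-7 and C-8; an ethyl group at C-8; an iodo group at C-4.
The substituents are ordered alphabetically, ignoring any di-/tri- multipliers.
Putting it together: 8-ethyl-4-iodoundec-7-enal.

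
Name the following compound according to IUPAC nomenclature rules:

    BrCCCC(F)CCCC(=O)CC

10-bromo-7-fluorodecan-3-one

The longest carbon chain that includes the carbonyl has 10 carbons, so the parent hydride is decane.
A ketone (C=O on an internal carbon) is the principal characteristic group, giving the suffix -one.
The numbering direction is chosen so that numbering from this end puts the carbonyl group at C-3 rather than C-8.
With this numbering: the carbonyl at C-3; a bromo group at C-10; a fluoro group at C-7.
Substituent prefixes are cited in alphabetical order (multiplying prefixes like di-/tri- are ignored for ordering).
Assembling the pieces gives 10-bromo-7-fluorodecan-3-one.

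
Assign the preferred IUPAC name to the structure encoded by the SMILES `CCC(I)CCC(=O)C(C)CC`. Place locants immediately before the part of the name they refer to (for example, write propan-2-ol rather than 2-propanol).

7-iodo-3-methylnonan-4-one

The longest carbon chain that includes the carbonyl has 9 carbons, so the parent hydride is nonane.
A ketone (C=O on an internal carbon) is the principal characteristic group, giving the suffix -one.
Number the chain so that numbering from this end puts the carbonyl group at C-4 rather than C-6.
This places the carbonyl at C-4; an iodo group at C-7; a methyl group at C-3.
The substituents are ordered alphabetically, ignoring any di-/tri- multipliers.
Assembling the pieces gives 7-iodo-3-methylnonan-4-one.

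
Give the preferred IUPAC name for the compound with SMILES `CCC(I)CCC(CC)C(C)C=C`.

The longest chain bearing the multiple bond is 9 carbons long (nonane).
A C=C double bond in the chain gives the infix -ene-.
Number the chain so that numbering from this end puts the double bond at C-1 rather than C-8.
With this numbering: the double bond between C-1 and C-2; an ethyl group at C-4; an iodo group at C-7; a methyl group at C-3.
Substituent prefixes are cited in alphabetical order (multiplying prefixes like di-/tri- are ignored for ordering).
Putting it together: 4-ethyl-7-iodo-3-methylnon-1-ene.

4-ethyl-7-iodo-3-methylnon-1-ene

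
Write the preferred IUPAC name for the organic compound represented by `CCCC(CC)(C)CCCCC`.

4-ethyl-4-methylnonane

The longest continuous carbon chain has 9 atoms, so the parent hydride is nonane.
The numbering direction is chosen so that the substituent locant set {4,4} is lower than {6,6} at the first point of difference.
That gives an ethyl group at C-4; a methyl group at C-4.
Prefixes are listed alphabetically: ethyl, methyl.
Assembling the pieces gives 4-ethyl-4-methylnonane.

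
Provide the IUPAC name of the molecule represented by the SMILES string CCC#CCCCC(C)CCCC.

The longest chain bearing the multiple bond is 12 carbons long (dodecane).
A C≡C triple bond in the chain gives the infix -yne-.
Choose the numbering such that numbering from this end puts the triple bond at C-3 rather than C-9.
This places the triple bond between C-3 and C-4; a methyl group at C-8.
The name is 8-methyldodec-3-yne.

8-methyldodec-3-yne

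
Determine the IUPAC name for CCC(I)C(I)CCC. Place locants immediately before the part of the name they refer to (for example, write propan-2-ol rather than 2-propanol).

3,4-diiodoheptane

The longest continuous carbon chain has 7 atoms, so the parent hydride is heptane.
The numbering direction is chosen so that the substituent locant set {3,4} is lower than {4,5} at the first point of difference.
With this numbering: iodo groups at C-3 and C-4.
The name is 3,4-diiodoheptane.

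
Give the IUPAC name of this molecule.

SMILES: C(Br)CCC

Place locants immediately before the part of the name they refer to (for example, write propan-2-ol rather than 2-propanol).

The parent chain contains 4 carbons (butane).
The numbering direction is chosen so that the substituent locant set {1} is lower than {4} at the first point of difference.
This places a bromo group at C-1.
Putting it together: 1-bromobutane.

1-bromobutane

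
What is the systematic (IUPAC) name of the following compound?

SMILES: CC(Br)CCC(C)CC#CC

The longest carbon chain that includes the multiple bond has 9 carbons, so the parent hydride is nonane.
There is one C≡C triple bond, indicated by the ending -yne.
Number the chain so that numbering from this end puts the triple bond at C-2 rather than C-7.
That gives the triple bond between C-2 and C-3; a bromo group at C-8; a methyl group at C-5.
Substituent prefixes are cited in alphabetical order (multiplying prefixes like di-/tri- are ignored for ordering).
Putting it together: 8-bromo-5-methylnon-2-yne.

8-bromo-5-methylnon-2-yne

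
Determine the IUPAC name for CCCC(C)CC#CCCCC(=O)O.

Counting along the main chain through the –COOH group and the multiple bond gives 11 carbons: the parent is undecane.
The highest-priority functional group is a carboxylic acid (terminal –COOH), so the name ends in -oic acid.
There is one C≡C triple bond, indicated by the ending -yne.
Choose the numbering such that the carboxylic acid carbon is C-1 by definition.
This places the triple bond between C-5 and C-6; a methyl group at C-8.
The name is 8-methylundec-5-ynoic acid.

8-methylundec-5-ynoic acid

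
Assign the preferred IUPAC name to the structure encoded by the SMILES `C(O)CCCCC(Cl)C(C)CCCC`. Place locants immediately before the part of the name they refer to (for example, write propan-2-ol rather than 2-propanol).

Counting along the main chain through the –OH group gives 11 carbons: the parent is undecane.
An alcohol (–OH) is the principal characteristic group, giving the suffix -ol.
The numbering direction is chosen so that numbering from this end puts the hydroxyl group at C-1 rather than C-11.
That gives the hydroxyl at C-1; a chloro group at C-6; a methyl group at C-7.
Substituent prefixes are cited in alphabetical order (multiplying prefixes like di-/tri- are ignored for ordering).
Assembling the pieces gives 6-chloro-7-methylundecan-1-ol.

6-chloro-7-methylundecan-1-ol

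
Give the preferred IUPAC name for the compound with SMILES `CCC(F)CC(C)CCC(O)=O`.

6-fluoro-4-methyloctanoic acid

Counting along the main chain through the –COOH group gives 8 carbons: the parent is octane.
The principal characteristic group is a carboxylic acid (terminal –COOH), named with the suffix -oic acid.
Number the chain so that the carboxylic acid carbon is C-1 by definition.
This places a fluoro group at C-6; a methyl group at C-4.
Substituent prefixes are cited in alphabetical order (multiplying prefixes like di-/tri- are ignored for ordering).
The name is 6-fluoro-4-methyloctanoic acid.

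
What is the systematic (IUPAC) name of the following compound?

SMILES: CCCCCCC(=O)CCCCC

dodecan-6-one

The longest chain bearing the carbonyl is 12 carbons long (dodecane).
A ketone (C=O on an internal carbon) is the principal characteristic group, giving the suffix -one.
Choose the numbering such that numbering from this end puts the carbonyl group at C-6 rather than C-7.
That gives the carbonyl at C-6.
Assembling the pieces gives dodecan-6-one.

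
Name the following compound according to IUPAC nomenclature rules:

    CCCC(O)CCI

Counting along the main chain through the –OH group gives 6 carbons: the parent is hexane.
The highest-priority functional group is an alcohol (–OH), so the name ends in -ol.
Number the chain so that numbering from this end puts the hydroxyl group at C-3 rather than C-4.
With this numbering: the hydroxyl at C-3; an iodo group at C-1.
Assembling the pieces gives 1-iodohexan-3-ol.

1-iodohexan-3-ol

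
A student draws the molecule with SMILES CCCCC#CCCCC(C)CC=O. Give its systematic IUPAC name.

3-methyldodec-7-ynal

Counting along the main chain through the –CHO group and the multiple bond gives 12 carbons: the parent is dodecane.
An aldehyde (terminal –CHO) is the principal characteristic group, giving the suffix -al.
The chain contains a C≡C triple bond, so the unsaturation ending is -yne.
Choose the numbering such that the aldehyde carbon is C-1 by definition.
This places the triple bond between C-7 and C-8; a methyl group at C-3.
Putting it together: 3-methyldodec-7-ynal.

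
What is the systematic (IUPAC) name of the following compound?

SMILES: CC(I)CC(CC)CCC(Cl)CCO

The longest carbon chain that includes the –OH group has 9 carbons, so the parent hydride is nonane.
An alcohol (–OH) is the principal characteristic group, giving the suffix -ol.
Number the chain so that numbering from this end puts the hydroxyl group at C-1 rather than C-9.
This places the hydroxyl at C-1; a chloro group at C-3; an ethyl group at C-6; an iodo group at C-8.
Substituent prefixes are cited in alphabetical order (multiplying prefixes like di-/tri- are ignored for ordering).
Assembling the pieces gives 3-chloro-6-ethyl-8-iodononan-1-ol.

3-chloro-6-ethyl-8-iodononan-1-ol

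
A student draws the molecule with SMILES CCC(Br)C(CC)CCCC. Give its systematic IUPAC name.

The longest continuous carbon chain has 8 atoms, so the parent hydride is octane.
Choose the numbering such that the substituent locant set {3,4} is lower than {5,6} at the first point of difference.
With this numbering: a bromo group at C-3; an ethyl group at C-4.
The substituents are ordered alphabetically, ignoring any di-/tri- multipliers.
Assembling the pieces gives 3-bromo-4-ethyloctane.

3-bromo-4-ethyloctane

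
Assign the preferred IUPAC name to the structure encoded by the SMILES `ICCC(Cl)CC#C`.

The longest chain bearing the multiple bond is 6 carbons long (hexane).
The chain contains a C≡C triple bond, so the unsaturation ending is -yne.
Choose the numbering such that numbering from this end puts the triple bond at C-1 rather than C-5.
That gives the triple bond between C-1 and C-2; a chloro group at C-4; an iodo group at C-6.
The substituents are ordered alphabetically, ignoring any di-/tri- multipliers.
The name is 4-chloro-6-iodohex-1-yne.

4-chloro-6-iodohex-1-yne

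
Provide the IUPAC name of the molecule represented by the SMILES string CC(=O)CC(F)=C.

The longest carbon chain that includes the carbonyl and the multiple bond has 5 carbons, so the parent hydride is pentane.
The principal characteristic group is a ketone (C=O on an internal carbon), named with the suffix -one.
A C=C double bond in the chain gives the infix -ene-.
Number the chain so that numbering from this end puts the carbonyl group at C-2 rather than C-4.
That gives the carbonyl at C-2; the double bond between C-4 and C-5; a fluoro group at C-4.
Putting it together: 4-fluoropent-4-en-2-one.

4-fluoropent-4-en-2-one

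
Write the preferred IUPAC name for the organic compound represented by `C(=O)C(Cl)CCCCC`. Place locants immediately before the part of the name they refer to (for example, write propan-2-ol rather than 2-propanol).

The longest carbon chain that includes the –CHO group has 7 carbons, so the parent hydride is heptane.
The highest-priority functional group is an aldehyde (terminal –CHO), so the name ends in -al.
The numbering direction is chosen so that the aldehyde carbon is C-1 by definition.
That gives a chloro group at C-2.
Putting it together: 2-chloroheptanal.

2-chloroheptanal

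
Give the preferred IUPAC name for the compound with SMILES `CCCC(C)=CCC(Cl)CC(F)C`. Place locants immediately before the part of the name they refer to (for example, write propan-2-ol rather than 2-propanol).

The longest carbon chain that includes the multiple bond has 10 carbons, so the parent hydride is decane.
The chain contains a C=C double bond, so the unsaturation ending is -ene.
Number the chain so that numbering from this end puts the double bond at C-4 rather than C-6.
That gives the double bond between C-4 and C-5; a chloro group at C-7; a fluoro group at C-9; a methyl group at C-4.
Prefixes are listed alphabetically: chloro, fluoro, methyl.
Putting it together: 7-chloro-9-fluoro-4-methyldec-4-ene.

7-chloro-9-fluoro-4-methyldec-4-ene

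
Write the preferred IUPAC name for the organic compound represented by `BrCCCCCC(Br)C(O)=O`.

The longest chain bearing the –COOH group is 7 carbons long (heptane).
A carboxylic acid (terminal –COOH) is the principal characteristic group, giving the suffix -oic acid.
The numbering direction is chosen so that the carboxylic acid carbon is C-1 by definition.
That gives bromo groups at C-2 and C-7.
The name is 2,7-dibromoheptanoic acid.

2,7-dibromoheptanoic acid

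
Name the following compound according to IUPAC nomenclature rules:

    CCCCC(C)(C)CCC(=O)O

Counting along the main chain through the –COOH group gives 8 carbons: the parent is octane.
A carboxylic acid (terminal –COOH) is the principal characteristic group, giving the suffix -oic acid.
Choose the numbering such that the carboxylic acid carbon is C-1 by definition.
With this numbering: two methyl groups at C-4.
Assembling the pieces gives 4,4-dimethyloctanoic acid.

4,4-dimethyloctanoic acid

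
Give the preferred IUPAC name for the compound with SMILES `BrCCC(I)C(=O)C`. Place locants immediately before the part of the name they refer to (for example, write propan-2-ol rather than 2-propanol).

The longest chain bearing the carbonyl is 5 carbons long (pentane).
The highest-priority functional group is a ketone (C=O on an internal carbon), so the name ends in -one.
Choose the numbering such that numbering from this end puts the carbonyl group at C-2 rather than C-4.
With this numbering: the carbonyl at C-2; a bromo group at C-5; an iodo group at C-3.
The substituents are ordered alphabetically, ignoring any di-/tri- multipliers.
Putting it together: 5-bromo-3-iodopentan-2-one.

5-bromo-3-iodopentan-2-one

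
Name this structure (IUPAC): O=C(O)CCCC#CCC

oct-5-ynoic acid

The longest carbon chain that includes the –COOH group and the multiple bond has 8 carbons, so the parent hydride is octane.
The principal characteristic group is a carboxylic acid (terminal –COOH), named with the suffix -oic acid.
The chain contains a C≡C triple bond, so the unsaturation ending is -yne.
Choose the numbering such that the carboxylic acid carbon is C-1 by definition.
With this numbering: the triple bond between C-5 and C-6.
Putting it together: oct-5-ynoic acid.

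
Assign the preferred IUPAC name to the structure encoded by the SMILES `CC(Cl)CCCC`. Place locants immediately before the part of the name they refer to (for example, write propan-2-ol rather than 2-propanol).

The parent chain contains 6 carbons (hexane).
The numbering direction is chosen so that the substituent locant set {2} is lower than {5} at the first point of difference.
That gives a chloro group at C-2.
Putting it together: 2-chlorohexane.

2-chlorohexane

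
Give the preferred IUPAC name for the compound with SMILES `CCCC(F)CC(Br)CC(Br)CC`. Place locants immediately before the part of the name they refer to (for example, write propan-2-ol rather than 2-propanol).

3,5-dibromo-7-fluorodecane

The longest continuous carbon chain has 10 atoms, so the parent hydride is decane.
The numbering direction is chosen so that the substituent locant set {3,5,7} is lower than {4,6,8} at the first point of difference.
With this numbering: bromo groups at C-3 and C-5; a fluoro group at C-7.
Substituent prefixes are cited in alphabetical order (multiplying prefixes like di-/tri- are ignored for ordering).
The name is 3,5-dibromo-7-fluorodecane.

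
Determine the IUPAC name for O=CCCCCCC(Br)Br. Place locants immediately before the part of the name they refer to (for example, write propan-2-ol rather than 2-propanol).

The longest carbon chain that includes the –CHO group has 7 carbons, so the parent hydride is heptane.
The highest-priority functional group is an aldehyde (terminal –CHO), so the name ends in -al.
Number the chain so that the aldehyde carbon is C-1 by definition.
This places two bromo groups at C-7.
Putting it together: 7,7-dibromoheptanal.

7,7-dibromoheptanal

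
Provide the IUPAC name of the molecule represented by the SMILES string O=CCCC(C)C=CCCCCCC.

4-methyldodec-5-enal

The longest carbon chain that includes the –CHO group and the multiple bond has 12 carbons, so the parent hydride is dodecane.
An aldehyde (terminal –CHO) is the principal characteristic group, giving the suffix -al.
The chain contains a C=C double bond, so the unsaturation ending is -ene.
The numbering direction is chosen so that the aldehyde carbon is C-1 by definition.
With this numbering: the double bond between C-5 and C-6; a methyl group at C-4.
The name is 4-methyldodec-5-enal.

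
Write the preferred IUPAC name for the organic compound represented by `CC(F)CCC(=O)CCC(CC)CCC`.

8-ethyl-2-fluoroundecan-5-one

The longest chain bearing the carbonyl is 11 carbons long (undecane).
The highest-priority functional group is a ketone (C=O on an internal carbon), so the name ends in -one.
Choose the numbering such that numbering from this end puts the carbonyl group at C-5 rather than C-7.
That gives the carbonyl at C-5; an ethyl group at C-8; a fluoro group at C-2.
Substituent prefixes are cited in alphabetical order (multiplying prefixes like di-/tri- are ignored for ordering).
Putting it together: 8-ethyl-2-fluoroundecan-5-one.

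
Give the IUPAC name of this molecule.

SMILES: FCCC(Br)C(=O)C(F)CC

3-bromo-1,5-difluoroheptan-4-one

The longest carbon chain that includes the carbonyl has 7 carbons, so the parent hydride is heptane.
The principal characteristic group is a ketone (C=O on an internal carbon), named with the suffix -one.
Number the chain so that the substituent locant set {1,3,5} is lower than {3,5,7} at the first point of difference.
That gives the carbonyl at C-4; a bromo group at C-3; fluoro groups at C-1 and C-5.
The substituents are ordered alphabetically, ignoring any di-/tri- multipliers.
Putting it together: 3-bromo-1,5-difluoroheptan-4-one.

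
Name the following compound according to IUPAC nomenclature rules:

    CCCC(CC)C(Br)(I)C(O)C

The longest carbon chain that includes the –OH group has 7 carbons, so the parent hydride is heptane.
The highest-priority functional group is an alcohol (–OH), so the name ends in -ol.
Number the chain so that numbering from this end puts the hydroxyl group at C-2 rather than C-6.
This places the hydroxyl at C-2; a bromo group at C-3; an ethyl group at C-4; an iodo group at C-3.
The substituents are ordered alphabetically, ignoring any di-/tri- multipliers.
Assembling the pieces gives 3-bromo-4-ethyl-3-iodoheptan-2-ol.

3-bromo-4-ethyl-3-iodoheptan-2-ol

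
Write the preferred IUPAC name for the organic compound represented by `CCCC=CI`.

1-iodopent-1-ene

The longest carbon chain that includes the multiple bond has 5 carbons, so the parent hydride is pentane.
There is one C=C double bond, indicated by the ending -ene.
The numbering direction is chosen so that numbering from this end puts the double bond at C-1 rather than C-4.
With this numbering: the double bond between C-1 and C-2; an iodo group at C-1.
The name is 1-iodopent-1-ene.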